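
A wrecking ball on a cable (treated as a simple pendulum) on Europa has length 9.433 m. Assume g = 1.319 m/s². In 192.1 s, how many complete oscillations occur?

11

T = 2π√(L/g) = 2π√(9.433/1.319) = 16.803 s.
Number of complete oscillations = ⌊192.1/16.803⌋ = ⌊11.433⌋ = 11.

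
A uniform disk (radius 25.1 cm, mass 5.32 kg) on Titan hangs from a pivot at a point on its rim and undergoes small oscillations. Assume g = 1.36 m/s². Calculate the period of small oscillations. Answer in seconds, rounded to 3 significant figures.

3.31 s

I_cm = ½mr² = 0.1676 kg·m². The pivot is at distance d = 0.251 m from the centre of mass.
By the parallel-axis theorem, I = I_cm + md² = 0.1676 + 0.3352 = 0.5027 kg·m².
T = 2π√(I/(mgd)) = 2π√(0.5027/(5.32 × 1.36 × 0.251)) = 3.31 s.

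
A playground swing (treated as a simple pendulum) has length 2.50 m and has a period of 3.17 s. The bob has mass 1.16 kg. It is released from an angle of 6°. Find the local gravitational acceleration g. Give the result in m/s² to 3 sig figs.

From T = 2π√(L/g), g = 4π²L/T² = 4π² × 2.50/3.170² = 9.82 m/s².

9.82 m/s²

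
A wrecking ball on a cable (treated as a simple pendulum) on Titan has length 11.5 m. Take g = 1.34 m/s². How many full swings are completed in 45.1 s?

2

T = 2π√(L/g) = 2π√(11.5/1.34) = 18.41 s.
Number of complete oscillations = ⌊45.1/18.41⌋ = ⌊2.450⌋ = 2.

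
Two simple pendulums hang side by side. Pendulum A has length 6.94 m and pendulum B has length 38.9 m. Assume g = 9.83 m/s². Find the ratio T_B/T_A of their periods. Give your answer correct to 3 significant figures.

T ∝ √L, so T_B/T_A = √(L_B/L_A) = √(38.9/6.94) = 2.37.

2.37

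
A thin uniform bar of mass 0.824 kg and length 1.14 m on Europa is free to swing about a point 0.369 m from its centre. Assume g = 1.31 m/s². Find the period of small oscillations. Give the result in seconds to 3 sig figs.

4.47 s

For a physical pendulum T = 2π√(I/(mgd)), with d = 0.3690 m from pivot to centre of mass.
I_cm = mL²/12 = 0.824 × 1.14²/12 = 0.08924 kg·m²; I = I_cm + md² = 0.08924 + 0.824 × 0.3690² = 0.2014 kg·m².
T = 2π√(0.2014/(0.824 × 1.31 × 0.3690)) = 4.47 s.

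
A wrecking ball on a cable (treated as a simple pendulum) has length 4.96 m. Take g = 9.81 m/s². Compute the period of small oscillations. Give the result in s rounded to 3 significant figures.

4.47 s

T = 2π√(L/g) = 2π√(4.96/9.81) = 2π × 0.7111 = 4.47 s.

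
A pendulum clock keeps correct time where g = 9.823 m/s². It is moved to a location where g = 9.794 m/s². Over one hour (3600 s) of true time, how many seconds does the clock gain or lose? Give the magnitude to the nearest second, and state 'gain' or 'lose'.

lose 5 s

The clock's period scales as T ∝ 1/√g, so T'/T = √(9.823/9.794) = 1.00148.
In 3600 s of true time the clock registers 3600/1.00148 = 3594.7 s, so it loses 5 s.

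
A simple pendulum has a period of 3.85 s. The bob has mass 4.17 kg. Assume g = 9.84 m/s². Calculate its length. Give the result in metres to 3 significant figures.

3.69 m

From T = 2π√(L/g), L = gT²/(4π²) = 9.84 × 3.850²/(4π²) = 3.69 m.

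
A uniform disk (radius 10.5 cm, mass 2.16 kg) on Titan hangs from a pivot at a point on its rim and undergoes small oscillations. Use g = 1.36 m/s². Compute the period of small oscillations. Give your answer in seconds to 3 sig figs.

I_cm = ½mr² = 0.01191 kg·m². The pivot is at distance d = 0.105 m from the centre of mass.
By the parallel-axis theorem, I = I_cm + md² = 0.01191 + 0.02381 = 0.03572 kg·m².
T = 2π√(I/(mgd)) = 2π√(0.03572/(2.16 × 1.36 × 0.105)) = 2.14 s.

2.14 s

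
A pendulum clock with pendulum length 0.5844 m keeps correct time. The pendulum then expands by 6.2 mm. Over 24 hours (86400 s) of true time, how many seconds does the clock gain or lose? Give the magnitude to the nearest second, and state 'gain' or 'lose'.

T ∝ √L, so T'/T = √(0.59060/0.5844) = 1.00529.
In 86400 s of true time the clock registers 86400/1.00529 = 85945.3 s, so it loses 455 s.

lose 455 s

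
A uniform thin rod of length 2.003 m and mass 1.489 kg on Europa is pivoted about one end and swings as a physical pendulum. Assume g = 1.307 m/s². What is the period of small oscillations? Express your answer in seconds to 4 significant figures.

For a physical pendulum T = 2π√(I/(mgd)), with d = 1.0015 m from pivot to centre of mass.
I_cm = mL²/12 = 1.489 × 2.003²/12 = 0.49782 kg·m²; I = I_cm + md² = 0.49782 + 1.489 × 1.0015² = 1.9913 kg·m².
T = 2π√(1.9913/(1.489 × 1.307 × 1.0015)) = 6.351 s.

6.351 s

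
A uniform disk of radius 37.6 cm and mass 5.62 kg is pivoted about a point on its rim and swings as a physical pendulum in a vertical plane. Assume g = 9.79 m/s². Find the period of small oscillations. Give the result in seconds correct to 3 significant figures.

1.51 s

I_cm = ½mr² = 0.3973 kg·m². The pivot is at distance d = 0.376 m from the centre of mass.
By the parallel-axis theorem, I = I_cm + md² = 0.3973 + 0.7945 = 1.192 kg·m².
T = 2π√(I/(mgd)) = 2π√(1.192/(5.62 × 9.79 × 0.376)) = 1.51 s.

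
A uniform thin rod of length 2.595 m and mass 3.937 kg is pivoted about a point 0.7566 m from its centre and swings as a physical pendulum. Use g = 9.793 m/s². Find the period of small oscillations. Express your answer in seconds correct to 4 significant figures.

2.458 s

For a physical pendulum T = 2π√(I/(mgd)), with d = 0.75660 m from pivot to centre of mass.
I_cm = mL²/12 = 3.937 × 2.595²/12 = 2.2093 kg·m²; I = I_cm + md² = 2.2093 + 3.937 × 0.75660² = 4.4630 kg·m².
T = 2π√(4.4630/(3.937 × 9.793 × 0.75660)) = 2.458 s.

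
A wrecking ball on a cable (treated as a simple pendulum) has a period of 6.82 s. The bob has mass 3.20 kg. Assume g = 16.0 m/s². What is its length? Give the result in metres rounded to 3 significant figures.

18.9 m

From T = 2π√(L/g), L = gT²/(4π²) = 16.0 × 6.820²/(4π²) = 18.9 m.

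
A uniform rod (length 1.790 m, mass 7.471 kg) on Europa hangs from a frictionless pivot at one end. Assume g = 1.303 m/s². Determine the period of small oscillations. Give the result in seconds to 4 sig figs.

For a physical pendulum T = 2π√(I/(mgd)), with d = 0.89500 m from pivot to centre of mass.
I_cm = mL²/12 = 7.471 × 1.790²/12 = 1.9948 kg·m²; I = I_cm + md² = 1.9948 + 7.471 × 0.89500² = 7.9793 kg·m².
T = 2π√(7.9793/(7.471 × 1.303 × 0.89500)) = 6.013 s.

6.013 s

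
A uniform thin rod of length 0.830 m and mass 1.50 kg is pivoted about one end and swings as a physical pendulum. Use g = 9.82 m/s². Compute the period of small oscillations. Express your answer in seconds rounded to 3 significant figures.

For a physical pendulum T = 2π√(I/(mgd)), with d = 0.4150 m from pivot to centre of mass.
I_cm = mL²/12 = 1.50 × 0.830²/12 = 0.08611 kg·m²; I = I_cm + md² = 0.08611 + 1.50 × 0.4150² = 0.3444 kg·m².
T = 2π√(0.3444/(1.50 × 9.82 × 0.4150)) = 1.49 s.

1.49 s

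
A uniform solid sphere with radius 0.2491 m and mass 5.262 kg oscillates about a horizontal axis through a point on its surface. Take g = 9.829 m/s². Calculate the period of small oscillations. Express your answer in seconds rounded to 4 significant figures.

1.184 s

I_cm = (2/5)mr² = 0.13060 kg·m². The pivot is at distance d = 0.2491 m from the centre of mass.
By the parallel-axis theorem, I = I_cm + md² = 0.13060 + 0.32651 = 0.45712 kg·m².
T = 2π√(I/(mgd)) = 2π√(0.45712/(5.262 × 9.829 × 0.2491)) = 1.184 s.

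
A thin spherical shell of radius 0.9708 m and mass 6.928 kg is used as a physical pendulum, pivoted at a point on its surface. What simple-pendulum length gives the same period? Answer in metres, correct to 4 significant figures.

The equivalent simple-pendulum length is L_eq = I/(md), where I is about the pivot and d = 0.97080 m.
I_cm = (2/3)mR² = 4.3529 kg·m², so I = I_cm + md² = 4.3529 + 6.5293 = 10.882 kg·m².
L_eq = 10.882/(6.928 × 0.97080) = 1.618 m.

1.618 m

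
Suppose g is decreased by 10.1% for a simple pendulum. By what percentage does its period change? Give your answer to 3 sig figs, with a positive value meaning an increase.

5.47%

T ∝ 1/√g, so T'/T = 1/√(0.8990) = 1.055.
Percentage change in T = (1.055 − 1) × 100% = 5.47%.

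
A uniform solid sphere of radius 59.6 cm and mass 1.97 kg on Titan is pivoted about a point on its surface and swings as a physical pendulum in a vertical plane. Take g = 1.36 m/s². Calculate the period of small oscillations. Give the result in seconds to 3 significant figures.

4.92 s

I_cm = (2/5)mr² = 0.2799 kg·m². The pivot is at distance d = 0.596 m from the centre of mass.
By the parallel-axis theorem, I = I_cm + md² = 0.2799 + 0.6998 = 0.9797 kg·m².
T = 2π√(I/(mgd)) = 2π√(0.9797/(1.97 × 1.36 × 0.596)) = 4.92 s.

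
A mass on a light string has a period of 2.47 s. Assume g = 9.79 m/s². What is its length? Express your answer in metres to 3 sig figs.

1.51 m

From T = 2π√(L/g), L = gT²/(4π²) = 9.79 × 2.470²/(4π²) = 1.51 m.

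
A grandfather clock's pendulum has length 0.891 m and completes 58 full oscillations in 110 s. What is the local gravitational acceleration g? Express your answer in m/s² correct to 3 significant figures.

9.78 m/s²

T = 110/58 = 1.897 s.
From T = 2π√(L/g), g = 4π²L/T² = 4π² × 0.891/1.897² = 9.78 m/s².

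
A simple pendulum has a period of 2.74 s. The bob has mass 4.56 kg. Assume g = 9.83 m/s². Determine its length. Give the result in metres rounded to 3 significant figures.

1.87 m

From T = 2π√(L/g), L = gT²/(4π²) = 9.83 × 2.740²/(4π²) = 1.87 m.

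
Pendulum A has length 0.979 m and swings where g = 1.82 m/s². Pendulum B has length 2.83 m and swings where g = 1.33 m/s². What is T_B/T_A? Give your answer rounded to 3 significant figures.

1.99

T = 2π√(L/g), so T_B/T_A = √((L_B/g_B)/(L_A/g_A)) = √((2.83/1.33)/(0.979/1.82)) = 1.99.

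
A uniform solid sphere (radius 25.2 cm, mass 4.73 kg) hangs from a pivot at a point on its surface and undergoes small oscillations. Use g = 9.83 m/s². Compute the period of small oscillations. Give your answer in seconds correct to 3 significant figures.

I_cm = (2/5)mr² = 0.1201 kg·m². The pivot is at distance d = 0.252 m from the centre of mass.
By the parallel-axis theorem, I = I_cm + md² = 0.1201 + 0.3004 = 0.4205 kg·m².
T = 2π√(I/(mgd)) = 2π√(0.4205/(4.73 × 9.83 × 0.252)) = 1.19 s.

1.19 s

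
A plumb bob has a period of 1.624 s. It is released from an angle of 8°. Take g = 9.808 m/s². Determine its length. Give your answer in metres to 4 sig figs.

From T = 2π√(L/g), L = gT²/(4π²) = 9.808 × 1.6240²/(4π²) = 0.6552 m.

0.6552 m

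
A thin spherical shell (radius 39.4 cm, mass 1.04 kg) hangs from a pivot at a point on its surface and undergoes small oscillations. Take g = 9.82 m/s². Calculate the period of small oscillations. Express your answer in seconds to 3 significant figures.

1.62 s

I_cm = (2/3)mr² = 0.1076 kg·m². The pivot is at distance d = 0.394 m from the centre of mass.
By the parallel-axis theorem, I = I_cm + md² = 0.1076 + 0.1614 = 0.2691 kg·m².
T = 2π√(I/(mgd)) = 2π√(0.2691/(1.04 × 9.82 × 0.394)) = 1.62 s.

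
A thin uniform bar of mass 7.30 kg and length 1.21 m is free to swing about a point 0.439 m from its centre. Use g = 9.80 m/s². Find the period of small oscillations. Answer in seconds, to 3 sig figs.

1.70 s

For a physical pendulum T = 2π√(I/(mgd)), with d = 0.4390 m from pivot to centre of mass.
I_cm = mL²/12 = 7.30 × 1.21²/12 = 0.8907 kg·m²; I = I_cm + md² = 0.8907 + 7.30 × 0.4390² = 2.298 kg·m².
T = 2π√(2.298/(7.30 × 9.80 × 0.4390)) = 1.70 s.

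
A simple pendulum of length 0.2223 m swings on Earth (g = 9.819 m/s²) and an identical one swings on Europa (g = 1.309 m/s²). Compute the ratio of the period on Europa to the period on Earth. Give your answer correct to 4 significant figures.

T ∝ 1/√g, so T₂/T₁ = √(g₁/g₂) = √(9.819/1.309) = 2.739.

2.739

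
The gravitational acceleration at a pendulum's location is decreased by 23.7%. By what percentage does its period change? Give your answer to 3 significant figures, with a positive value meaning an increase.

14.5%

T ∝ 1/√g, so T'/T = 1/√(0.7630) = 1.145.
Percentage change in T = (1.145 − 1) × 100% = 14.5%.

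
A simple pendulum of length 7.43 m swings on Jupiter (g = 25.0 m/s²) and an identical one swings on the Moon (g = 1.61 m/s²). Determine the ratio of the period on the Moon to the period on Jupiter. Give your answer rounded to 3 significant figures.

3.94

T ∝ 1/√g, so T₂/T₁ = √(g₁/g₂) = √(25.0/1.61) = 3.94.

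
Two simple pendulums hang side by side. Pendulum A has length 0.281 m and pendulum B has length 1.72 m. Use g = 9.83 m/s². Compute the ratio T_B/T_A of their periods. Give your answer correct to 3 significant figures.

T ∝ √L, so T_B/T_A = √(L_B/L_A) = √(1.72/0.281) = 2.47.

2.47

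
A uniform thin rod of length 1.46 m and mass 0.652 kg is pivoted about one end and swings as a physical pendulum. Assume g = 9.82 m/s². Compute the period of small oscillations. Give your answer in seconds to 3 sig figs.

For a physical pendulum T = 2π√(I/(mgd)), with d = 0.7300 m from pivot to centre of mass.
I_cm = mL²/12 = 0.652 × 1.46²/12 = 0.1158 kg·m²; I = I_cm + md² = 0.1158 + 0.652 × 0.7300² = 0.4633 kg·m².
T = 2π√(0.4633/(0.652 × 9.82 × 0.7300)) = 1.98 s.

1.98 s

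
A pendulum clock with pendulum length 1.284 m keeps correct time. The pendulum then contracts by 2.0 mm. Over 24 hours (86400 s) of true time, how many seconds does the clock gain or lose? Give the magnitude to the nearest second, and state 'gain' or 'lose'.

gain 67 s

T ∝ √L, so T'/T = √(1.28200/1.284) = 0.999221.
In 86400 s of true time the clock registers 86400/0.999221 = 86467.4 s, so it gains 67 s.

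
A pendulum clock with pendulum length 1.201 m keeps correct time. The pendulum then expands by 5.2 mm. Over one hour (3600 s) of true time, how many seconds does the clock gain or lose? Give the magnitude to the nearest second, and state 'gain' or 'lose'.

T ∝ √L, so T'/T = √(1.20620/1.201) = 1.00216.
In 3600 s of true time the clock registers 3600/1.00216 = 3592.2 s, so it loses 8 s.

lose 8 s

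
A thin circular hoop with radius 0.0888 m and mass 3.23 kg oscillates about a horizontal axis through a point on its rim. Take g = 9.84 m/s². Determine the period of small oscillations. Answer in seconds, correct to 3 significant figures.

I_cm = mr² = 0.02547 kg·m². The pivot is at distance d = 0.0888 m from the centre of mass.
By the parallel-axis theorem, I = I_cm + md² = 0.02547 + 0.02547 = 0.05094 kg·m².
T = 2π√(I/(mgd)) = 2π√(0.05094/(3.23 × 9.84 × 0.0888)) = 0.844 s.

0.844 s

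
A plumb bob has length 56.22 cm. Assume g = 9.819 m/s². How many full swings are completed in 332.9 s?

221

T = 2π√(L/g) = 2π√(0.5622/9.819) = 1.5035 s.
Number of complete oscillations = ⌊332.9/1.5035⌋ = ⌊221.42⌋ = 221.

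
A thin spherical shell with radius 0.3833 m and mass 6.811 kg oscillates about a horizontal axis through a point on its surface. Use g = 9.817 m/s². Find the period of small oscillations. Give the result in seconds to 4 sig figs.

1.603 s

I_cm = (2/3)mr² = 0.66711 kg·m². The pivot is at distance d = 0.3833 m from the centre of mass.
By the parallel-axis theorem, I = I_cm + md² = 0.66711 + 1.0007 = 1.6678 kg·m².
T = 2π√(I/(mgd)) = 2π√(1.6678/(6.811 × 9.817 × 0.3833)) = 1.603 s.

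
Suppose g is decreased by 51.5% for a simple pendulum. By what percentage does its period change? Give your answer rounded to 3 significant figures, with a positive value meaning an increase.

T ∝ 1/√g, so T'/T = 1/√(0.4850) = 1.436.
Percentage change in T = (1.436 − 1) × 100% = 43.6%.

43.6%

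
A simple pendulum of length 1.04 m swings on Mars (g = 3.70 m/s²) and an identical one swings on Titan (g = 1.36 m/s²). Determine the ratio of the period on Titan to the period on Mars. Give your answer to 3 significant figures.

T ∝ 1/√g, so T₂/T₁ = √(g₁/g₂) = √(3.70/1.36) = 1.65.

1.65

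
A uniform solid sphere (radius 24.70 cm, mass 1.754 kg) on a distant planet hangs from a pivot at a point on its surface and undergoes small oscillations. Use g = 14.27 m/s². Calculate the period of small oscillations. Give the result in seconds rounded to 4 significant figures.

I_cm = (2/5)mr² = 0.042804 kg·m². The pivot is at distance d = 0.2470 m from the centre of mass.
By the parallel-axis theorem, I = I_cm + md² = 0.042804 + 0.10701 = 0.14981 kg·m².
T = 2π√(I/(mgd)) = 2π√(0.14981/(1.754 × 14.27 × 0.2470)) = 0.9781 s.

0.9781 s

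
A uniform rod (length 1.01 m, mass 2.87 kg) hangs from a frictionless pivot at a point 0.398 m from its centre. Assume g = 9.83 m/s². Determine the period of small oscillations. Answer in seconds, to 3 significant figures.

For a physical pendulum T = 2π√(I/(mgd)), with d = 0.3980 m from pivot to centre of mass.
I_cm = mL²/12 = 2.87 × 1.01²/12 = 0.2440 kg·m²; I = I_cm + md² = 0.2440 + 2.87 × 0.3980² = 0.6986 kg·m².
T = 2π√(0.6986/(2.87 × 9.83 × 0.3980)) = 1.57 s.

1.57 s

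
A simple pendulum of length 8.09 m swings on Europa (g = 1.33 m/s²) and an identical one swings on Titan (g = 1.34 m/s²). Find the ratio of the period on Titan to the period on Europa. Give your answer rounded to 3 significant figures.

0.996

T ∝ 1/√g, so T₂/T₁ = √(g₁/g₂) = √(1.33/1.34) = 0.996.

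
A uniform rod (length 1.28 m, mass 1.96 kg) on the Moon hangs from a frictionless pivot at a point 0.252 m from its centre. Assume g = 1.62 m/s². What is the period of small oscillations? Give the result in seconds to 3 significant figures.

For a physical pendulum T = 2π√(I/(mgd)), with d = 0.2520 m from pivot to centre of mass.
I_cm = mL²/12 = 1.96 × 1.28²/12 = 0.2676 kg·m²; I = I_cm + md² = 0.2676 + 1.96 × 0.2520² = 0.3921 kg·m².
T = 2π√(0.3921/(1.96 × 1.62 × 0.2520)) = 4.40 s.

4.40 s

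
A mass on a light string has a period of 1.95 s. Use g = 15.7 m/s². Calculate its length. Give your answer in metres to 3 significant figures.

1.51 m

From T = 2π√(L/g), L = gT²/(4π²) = 15.7 × 1.950²/(4π²) = 1.51 m.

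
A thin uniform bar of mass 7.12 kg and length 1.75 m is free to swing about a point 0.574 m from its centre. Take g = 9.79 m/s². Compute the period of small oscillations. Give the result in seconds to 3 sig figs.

2.03 s

For a physical pendulum T = 2π√(I/(mgd)), with d = 0.5740 m from pivot to centre of mass.
I_cm = mL²/12 = 7.12 × 1.75²/12 = 1.817 kg·m²; I = I_cm + md² = 1.817 + 7.12 × 0.5740² = 4.163 kg·m².
T = 2π√(4.163/(7.12 × 9.79 × 0.5740)) = 2.03 s.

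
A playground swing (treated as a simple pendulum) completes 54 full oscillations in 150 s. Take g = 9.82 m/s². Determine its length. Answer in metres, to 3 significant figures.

T = 150/54 = 2.778 s.
From T = 2π√(L/g), L = gT²/(4π²) = 9.82 × 2.778²/(4π²) = 1.92 m.

1.92 m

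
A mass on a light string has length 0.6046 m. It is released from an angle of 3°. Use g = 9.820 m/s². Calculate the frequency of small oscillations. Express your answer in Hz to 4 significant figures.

T = 2π√(L/g) = 2π√(0.6046/9.820) = 1.5590 s, so f = 1/T = 0.6414 Hz.

0.6414 Hz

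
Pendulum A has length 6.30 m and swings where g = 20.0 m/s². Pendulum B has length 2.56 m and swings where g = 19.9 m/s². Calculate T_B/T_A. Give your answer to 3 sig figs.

T = 2π√(L/g), so T_B/T_A = √((L_B/g_B)/(L_A/g_A)) = √((2.56/19.9)/(6.30/20.0)) = 0.639.

0.639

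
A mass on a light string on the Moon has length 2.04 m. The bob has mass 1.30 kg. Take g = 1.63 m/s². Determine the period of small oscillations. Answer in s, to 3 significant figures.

T = 2π√(L/g) = 2π√(2.04/1.63) = 2π × 1.119 = 7.03 s.

7.03 s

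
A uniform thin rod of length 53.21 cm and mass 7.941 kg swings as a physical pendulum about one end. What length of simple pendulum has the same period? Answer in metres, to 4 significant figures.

0.3547 m

The equivalent simple-pendulum length is L_eq = I/(md), where I is about the pivot and d = 0.26605 m.
I_cm = (1/12)mL² = 0.18736 kg·m², so I = I_cm + md² = 0.18736 + 0.56208 = 0.74945 kg·m².
L_eq = 0.74945/(7.941 × 0.26605) = 0.3547 m.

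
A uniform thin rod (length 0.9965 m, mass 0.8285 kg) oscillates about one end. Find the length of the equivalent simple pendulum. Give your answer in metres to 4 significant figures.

The equivalent simple-pendulum length is L_eq = I/(md), where I is about the pivot and d = 0.49825 m.
I_cm = (1/12)mL² = 0.068559 kg·m², so I = I_cm + md² = 0.068559 + 0.20568 = 0.27424 kg·m².
L_eq = 0.27424/(0.8285 × 0.49825) = 0.6643 m.

0.6643 m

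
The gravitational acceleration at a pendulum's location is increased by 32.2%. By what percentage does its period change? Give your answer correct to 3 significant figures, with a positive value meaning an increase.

T ∝ 1/√g, so T'/T = 1/√(1.322) = 0.8697.
Percentage change in T = (0.8697 − 1) × 100% = -13.0%.

-13.0%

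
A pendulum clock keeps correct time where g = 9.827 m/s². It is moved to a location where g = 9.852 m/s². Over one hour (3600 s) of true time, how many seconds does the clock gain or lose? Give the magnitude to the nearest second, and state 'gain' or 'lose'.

The clock's period scales as T ∝ 1/√g, so T'/T = √(9.827/9.852) = 0.998730.
In 3600 s of true time the clock registers 3600/0.998730 = 3604.6 s, so it gains 5 s.

gain 5 s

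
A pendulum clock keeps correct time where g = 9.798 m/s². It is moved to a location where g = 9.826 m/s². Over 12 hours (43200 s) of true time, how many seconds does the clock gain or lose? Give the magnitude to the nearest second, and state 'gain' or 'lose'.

gain 62 s

The clock's period scales as T ∝ 1/√g, so T'/T = √(9.798/9.826) = 0.998574.
In 43200 s of true time the clock registers 43200/0.998574 = 43261.7 s, so it gains 62 s.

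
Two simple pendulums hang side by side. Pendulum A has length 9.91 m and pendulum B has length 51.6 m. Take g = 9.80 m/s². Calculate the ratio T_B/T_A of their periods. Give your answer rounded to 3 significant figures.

2.28

T ∝ √L, so T_B/T_A = √(L_B/L_A) = √(51.6/9.91) = 2.28.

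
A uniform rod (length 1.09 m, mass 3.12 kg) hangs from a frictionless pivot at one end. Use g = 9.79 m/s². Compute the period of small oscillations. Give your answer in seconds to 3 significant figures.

1.71 s

For a physical pendulum T = 2π√(I/(mgd)), with d = 0.5450 m from pivot to centre of mass.
I_cm = mL²/12 = 3.12 × 1.09²/12 = 0.3089 kg·m²; I = I_cm + md² = 0.3089 + 3.12 × 0.5450² = 1.236 kg·m².
T = 2π√(1.236/(3.12 × 9.79 × 0.5450)) = 1.71 s.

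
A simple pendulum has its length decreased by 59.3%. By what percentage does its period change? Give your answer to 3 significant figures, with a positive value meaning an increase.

T ∝ √L, so T'/T = √(0.4070) = 0.6380.
Percentage change in T = (0.6380 − 1) × 100% = -36.2%.

-36.2%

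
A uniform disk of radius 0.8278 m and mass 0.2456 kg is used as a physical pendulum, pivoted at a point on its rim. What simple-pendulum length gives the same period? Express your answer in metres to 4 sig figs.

The equivalent simple-pendulum length is L_eq = I/(md), where I is about the pivot and d = 0.82780 m.
I_cm = ½mR² = 0.084149 kg·m², so I = I_cm + md² = 0.084149 + 0.16830 = 0.25245 kg·m².
L_eq = 0.25245/(0.2456 × 0.82780) = 1.242 m.

1.242 m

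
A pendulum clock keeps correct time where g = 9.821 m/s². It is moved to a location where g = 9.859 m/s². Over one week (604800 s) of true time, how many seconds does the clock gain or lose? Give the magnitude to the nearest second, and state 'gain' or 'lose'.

The clock's period scales as T ∝ 1/√g, so T'/T = √(9.821/9.859) = 0.998071.
In 604800 s of true time the clock registers 604800/0.998071 = 605968.9 s, so it gains 1169 s.

gain 1169 s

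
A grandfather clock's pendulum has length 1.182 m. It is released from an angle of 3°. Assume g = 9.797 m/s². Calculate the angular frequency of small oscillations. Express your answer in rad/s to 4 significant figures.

ω = √(g/L) = √(9.797/1.182) = 2.879 rad/s.

2.879 rad/s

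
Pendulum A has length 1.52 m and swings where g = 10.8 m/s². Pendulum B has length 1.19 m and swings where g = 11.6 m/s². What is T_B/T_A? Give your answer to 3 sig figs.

0.854

T = 2π√(L/g), so T_B/T_A = √((L_B/g_B)/(L_A/g_A)) = √((1.19/11.6)/(1.52/10.8)) = 0.854.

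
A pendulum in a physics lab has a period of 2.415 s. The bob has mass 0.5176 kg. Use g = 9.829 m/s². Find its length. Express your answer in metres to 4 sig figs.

1.452 m

From T = 2π√(L/g), L = gT²/(4π²) = 9.829 × 2.4150²/(4π²) = 1.452 m.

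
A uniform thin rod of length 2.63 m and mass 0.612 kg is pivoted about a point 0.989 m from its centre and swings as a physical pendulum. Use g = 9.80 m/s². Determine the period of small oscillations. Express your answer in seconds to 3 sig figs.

2.52 s

For a physical pendulum T = 2π√(I/(mgd)), with d = 0.9890 m from pivot to centre of mass.
I_cm = mL²/12 = 0.612 × 2.63²/12 = 0.3528 kg·m²; I = I_cm + md² = 0.3528 + 0.612 × 0.9890² = 0.9514 kg·m².
T = 2π√(0.9514/(0.612 × 9.80 × 0.9890)) = 2.52 s.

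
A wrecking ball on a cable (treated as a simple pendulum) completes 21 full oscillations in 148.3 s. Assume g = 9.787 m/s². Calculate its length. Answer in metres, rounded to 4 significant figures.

12.36 m

T = 148.3/21 = 7.0619 s.
From T = 2π√(L/g), L = gT²/(4π²) = 9.787 × 7.0619²/(4π²) = 12.36 m.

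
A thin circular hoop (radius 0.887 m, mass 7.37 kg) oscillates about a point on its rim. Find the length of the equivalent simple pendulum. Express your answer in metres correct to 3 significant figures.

1.77 m

The equivalent simple-pendulum length is L_eq = I/(md), where I is about the pivot and d = 0.8870 m.
I_cm = mR² = 5.798 kg·m², so I = I_cm + md² = 5.798 + 5.798 = 11.60 kg·m².
L_eq = 11.60/(7.37 × 0.8870) = 1.77 m.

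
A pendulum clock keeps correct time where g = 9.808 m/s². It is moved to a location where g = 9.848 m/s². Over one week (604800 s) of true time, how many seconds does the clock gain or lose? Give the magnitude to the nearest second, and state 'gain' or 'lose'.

gain 1232 s

The clock's period scales as T ∝ 1/√g, so T'/T = √(9.808/9.848) = 0.997967.
In 604800 s of true time the clock registers 604800/0.997967 = 606032.0 s, so it gains 1232 s.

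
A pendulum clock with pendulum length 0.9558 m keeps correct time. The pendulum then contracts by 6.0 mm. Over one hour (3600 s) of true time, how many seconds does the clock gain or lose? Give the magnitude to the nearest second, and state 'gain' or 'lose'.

T ∝ √L, so T'/T = √(0.94980/0.9558) = 0.996856.
In 3600 s of true time the clock registers 3600/0.996856 = 3611.4 s, so it gains 11 s.

gain 11 s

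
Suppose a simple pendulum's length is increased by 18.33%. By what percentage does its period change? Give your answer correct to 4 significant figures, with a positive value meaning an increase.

8.780%

T ∝ √L, so T'/T = √(1.1833) = 1.0878.
Percentage change in T = (1.0878 − 1) × 100% = 8.780%.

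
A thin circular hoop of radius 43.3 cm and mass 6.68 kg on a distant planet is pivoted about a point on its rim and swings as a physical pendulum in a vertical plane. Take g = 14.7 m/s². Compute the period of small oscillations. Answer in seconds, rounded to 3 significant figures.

I_cm = mr² = 1.252 kg·m². The pivot is at distance d = 0.433 m from the centre of mass.
By the parallel-axis theorem, I = I_cm + md² = 1.252 + 1.252 = 2.505 kg·m².
T = 2π√(I/(mgd)) = 2π√(2.505/(6.68 × 14.7 × 0.433)) = 1.53 s.

1.53 s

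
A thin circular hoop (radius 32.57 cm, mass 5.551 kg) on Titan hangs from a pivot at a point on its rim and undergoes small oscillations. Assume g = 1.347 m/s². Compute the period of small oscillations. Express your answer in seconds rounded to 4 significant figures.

4.369 s

I_cm = mr² = 0.58885 kg·m². The pivot is at distance d = 0.3257 m from the centre of mass.
By the parallel-axis theorem, I = I_cm + md² = 0.58885 + 0.58885 = 1.1777 kg·m².
T = 2π√(I/(mgd)) = 2π√(1.1777/(5.551 × 1.347 × 0.3257)) = 4.369 s.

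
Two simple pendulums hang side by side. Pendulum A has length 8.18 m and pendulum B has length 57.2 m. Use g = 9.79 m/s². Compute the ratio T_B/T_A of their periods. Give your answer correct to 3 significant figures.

2.64

T ∝ √L, so T_B/T_A = √(L_B/L_A) = √(57.2/8.18) = 2.64.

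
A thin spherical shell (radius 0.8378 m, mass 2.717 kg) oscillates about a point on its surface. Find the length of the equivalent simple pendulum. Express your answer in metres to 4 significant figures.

The equivalent simple-pendulum length is L_eq = I/(md), where I is about the pivot and d = 0.83780 m.
I_cm = (2/3)mR² = 1.2714 kg·m², so I = I_cm + md² = 1.2714 + 1.9071 = 3.1785 kg·m².
L_eq = 3.1785/(2.717 × 0.83780) = 1.396 m.

1.396 m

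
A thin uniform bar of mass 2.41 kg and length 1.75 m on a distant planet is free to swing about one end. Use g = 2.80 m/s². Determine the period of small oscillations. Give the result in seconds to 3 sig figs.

For a physical pendulum T = 2π√(I/(mgd)), with d = 0.8750 m from pivot to centre of mass.
I_cm = mL²/12 = 2.41 × 1.75²/12 = 0.6151 kg·m²; I = I_cm + md² = 0.6151 + 2.41 × 0.8750² = 2.460 kg·m².
T = 2π√(2.460/(2.41 × 2.80 × 0.8750)) = 4.06 s.

4.06 s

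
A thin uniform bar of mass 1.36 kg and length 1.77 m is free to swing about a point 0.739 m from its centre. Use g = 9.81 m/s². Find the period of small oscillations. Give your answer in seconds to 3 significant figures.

For a physical pendulum T = 2π√(I/(mgd)), with d = 0.7390 m from pivot to centre of mass.
I_cm = mL²/12 = 1.36 × 1.77²/12 = 0.3551 kg·m²; I = I_cm + md² = 0.3551 + 1.36 × 0.7390² = 1.098 kg·m².
T = 2π√(1.098/(1.36 × 9.81 × 0.7390)) = 2.10 s.

2.10 s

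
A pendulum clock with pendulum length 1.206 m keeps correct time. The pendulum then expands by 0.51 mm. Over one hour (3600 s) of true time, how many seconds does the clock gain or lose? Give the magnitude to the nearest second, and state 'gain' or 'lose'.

T ∝ √L, so T'/T = √(1.20651/1.206) = 1.00021.
In 3600 s of true time the clock registers 3600/1.00021 = 3599.2 s, so it loses 1 s.

lose 1 s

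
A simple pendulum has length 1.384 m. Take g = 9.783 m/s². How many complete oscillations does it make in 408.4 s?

T = 2π√(L/g) = 2π√(1.384/9.783) = 2.3633 s.
Number of complete oscillations = ⌊408.4/2.3633⌋ = ⌊172.81⌋ = 172.

172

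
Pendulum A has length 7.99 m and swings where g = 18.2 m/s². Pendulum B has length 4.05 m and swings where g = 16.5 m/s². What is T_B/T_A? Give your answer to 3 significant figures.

T = 2π√(L/g), so T_B/T_A = √((L_B/g_B)/(L_A/g_A)) = √((4.05/16.5)/(7.99/18.2)) = 0.748.

0.748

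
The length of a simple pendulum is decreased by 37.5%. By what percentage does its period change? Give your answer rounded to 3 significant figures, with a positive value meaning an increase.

-20.9%

T ∝ √L, so T'/T = √(0.6250) = 0.7906.
Percentage change in T = (0.7906 − 1) × 100% = -20.9%.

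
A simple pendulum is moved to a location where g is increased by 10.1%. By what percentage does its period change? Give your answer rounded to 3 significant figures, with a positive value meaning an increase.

-4.70%

T ∝ 1/√g, so T'/T = 1/√(1.101) = 0.9530.
Percentage change in T = (0.9530 − 1) × 100% = -4.70%.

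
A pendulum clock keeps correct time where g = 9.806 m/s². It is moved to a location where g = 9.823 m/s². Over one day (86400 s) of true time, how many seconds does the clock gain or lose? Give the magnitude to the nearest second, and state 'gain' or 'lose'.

The clock's period scales as T ∝ 1/√g, so T'/T = √(9.806/9.823) = 0.999134.
In 86400 s of true time the clock registers 86400/0.999134 = 86474.9 s, so it gains 75 s.

gain 75 s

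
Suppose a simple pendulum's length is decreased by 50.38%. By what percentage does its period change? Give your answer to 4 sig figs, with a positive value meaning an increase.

T ∝ √L, so T'/T = √(0.49620) = 0.70441.
Percentage change in T = (0.70441 − 1) × 100% = -29.56%.

-29.56%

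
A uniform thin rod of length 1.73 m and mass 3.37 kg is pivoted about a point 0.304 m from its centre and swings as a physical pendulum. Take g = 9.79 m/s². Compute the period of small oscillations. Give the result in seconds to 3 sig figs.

2.13 s

For a physical pendulum T = 2π√(I/(mgd)), with d = 0.3040 m from pivot to centre of mass.
I_cm = mL²/12 = 3.37 × 1.73²/12 = 0.8405 kg·m²; I = I_cm + md² = 0.8405 + 3.37 × 0.3040² = 1.152 kg·m².
T = 2π√(1.152/(3.37 × 9.79 × 0.3040)) = 2.13 s.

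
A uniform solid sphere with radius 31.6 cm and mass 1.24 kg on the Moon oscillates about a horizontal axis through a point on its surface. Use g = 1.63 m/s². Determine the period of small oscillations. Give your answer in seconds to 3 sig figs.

I_cm = (2/5)mr² = 0.04953 kg·m². The pivot is at distance d = 0.316 m from the centre of mass.
By the parallel-axis theorem, I = I_cm + md² = 0.04953 + 0.1238 = 0.1734 kg·m².
T = 2π√(I/(mgd)) = 2π√(0.1734/(1.24 × 1.63 × 0.316)) = 3.27 s.

3.27 s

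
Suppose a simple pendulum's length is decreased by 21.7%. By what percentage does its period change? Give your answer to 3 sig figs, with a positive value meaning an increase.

T ∝ √L, so T'/T = √(0.7830) = 0.8849.
Percentage change in T = (0.8849 − 1) × 100% = -11.5%.

-11.5%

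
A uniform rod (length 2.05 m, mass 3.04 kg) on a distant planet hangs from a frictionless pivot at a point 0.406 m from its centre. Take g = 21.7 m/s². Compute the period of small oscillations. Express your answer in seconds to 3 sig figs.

For a physical pendulum T = 2π√(I/(mgd)), with d = 0.4060 m from pivot to centre of mass.
I_cm = mL²/12 = 3.04 × 2.05²/12 = 1.065 kg·m²; I = I_cm + md² = 1.065 + 3.04 × 0.4060² = 1.566 kg·m².
T = 2π√(1.566/(3.04 × 21.7 × 0.4060)) = 1.52 s.

1.52 s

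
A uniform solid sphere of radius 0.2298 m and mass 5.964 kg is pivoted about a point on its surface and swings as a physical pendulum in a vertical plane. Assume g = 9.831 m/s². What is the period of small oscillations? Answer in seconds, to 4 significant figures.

1.137 s

I_cm = (2/5)mr² = 0.12598 kg·m². The pivot is at distance d = 0.2298 m from the centre of mass.
By the parallel-axis theorem, I = I_cm + md² = 0.12598 + 0.31495 = 0.44093 kg·m².
T = 2π√(I/(mgd)) = 2π√(0.44093/(5.964 × 9.831 × 0.2298)) = 1.137 s.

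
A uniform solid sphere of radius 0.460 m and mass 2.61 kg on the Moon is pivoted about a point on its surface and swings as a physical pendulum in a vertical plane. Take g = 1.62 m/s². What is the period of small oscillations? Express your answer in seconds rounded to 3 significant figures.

3.96 s

I_cm = (2/5)mr² = 0.2209 kg·m². The pivot is at distance d = 0.460 m from the centre of mass.
By the parallel-axis theorem, I = I_cm + md² = 0.2209 + 0.5523 = 0.7732 kg·m².
T = 2π√(I/(mgd)) = 2π√(0.7732/(2.61 × 1.62 × 0.460)) = 3.96 s.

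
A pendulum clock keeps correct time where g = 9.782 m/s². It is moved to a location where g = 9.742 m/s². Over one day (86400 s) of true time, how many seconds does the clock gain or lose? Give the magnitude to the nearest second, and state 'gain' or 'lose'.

lose 177 s

The clock's period scales as T ∝ 1/√g, so T'/T = √(9.782/9.742) = 1.00205.
In 86400 s of true time the clock registers 86400/1.00205 = 86223.2 s, so it loses 177 s.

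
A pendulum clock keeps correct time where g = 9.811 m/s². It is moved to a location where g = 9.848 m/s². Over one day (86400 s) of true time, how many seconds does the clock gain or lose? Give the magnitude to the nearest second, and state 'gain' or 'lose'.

gain 163 s

The clock's period scales as T ∝ 1/√g, so T'/T = √(9.811/9.848) = 0.998120.
In 86400 s of true time the clock registers 86400/0.998120 = 86562.8 s, so it gains 163 s.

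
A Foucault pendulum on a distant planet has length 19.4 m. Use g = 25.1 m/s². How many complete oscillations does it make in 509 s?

92

T = 2π√(L/g) = 2π√(19.4/25.1) = 5.524 s.
Number of complete oscillations = ⌊509/5.524⌋ = ⌊92.15⌋ = 92.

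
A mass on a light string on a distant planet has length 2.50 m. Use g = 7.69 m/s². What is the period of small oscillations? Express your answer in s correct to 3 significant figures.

3.58 s

T = 2π√(L/g) = 2π√(2.50/7.69) = 2π × 0.5702 = 3.58 s.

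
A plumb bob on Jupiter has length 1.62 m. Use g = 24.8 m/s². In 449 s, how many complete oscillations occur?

279

T = 2π√(L/g) = 2π√(1.62/24.8) = 1.606 s.
Number of complete oscillations = ⌊449/1.606⌋ = ⌊279.6⌋ = 279.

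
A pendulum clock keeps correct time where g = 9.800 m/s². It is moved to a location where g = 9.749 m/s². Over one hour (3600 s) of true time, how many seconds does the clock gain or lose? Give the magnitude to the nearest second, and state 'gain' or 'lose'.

The clock's period scales as T ∝ 1/√g, so T'/T = √(9.800/9.749) = 1.00261.
In 3600 s of true time the clock registers 3600/1.00261 = 3590.6 s, so it loses 9 s.

lose 9 s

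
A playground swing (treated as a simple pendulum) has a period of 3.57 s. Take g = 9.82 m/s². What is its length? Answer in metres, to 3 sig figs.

From T = 2π√(L/g), L = gT²/(4π²) = 9.82 × 3.570²/(4π²) = 3.17 m.

3.17 m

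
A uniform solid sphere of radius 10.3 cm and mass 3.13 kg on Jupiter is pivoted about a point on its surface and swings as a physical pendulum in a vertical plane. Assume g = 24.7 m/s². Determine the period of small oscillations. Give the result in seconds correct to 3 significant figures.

I_cm = (2/5)mr² = 0.01328 kg·m². The pivot is at distance d = 0.103 m from the centre of mass.
By the parallel-axis theorem, I = I_cm + md² = 0.01328 + 0.03321 = 0.04649 kg·m².
T = 2π√(I/(mgd)) = 2π√(0.04649/(3.13 × 24.7 × 0.103)) = 0.480 s.

0.480 s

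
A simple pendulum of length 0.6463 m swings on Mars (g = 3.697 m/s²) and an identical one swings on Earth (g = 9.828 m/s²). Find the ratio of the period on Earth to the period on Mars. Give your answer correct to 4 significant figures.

0.6133

T ∝ 1/√g, so T₂/T₁ = √(g₁/g₂) = √(3.697/9.828) = 0.6133.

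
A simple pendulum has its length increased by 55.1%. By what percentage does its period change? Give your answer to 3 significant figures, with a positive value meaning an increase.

T ∝ √L, so T'/T = √(1.551) = 1.245.
Percentage change in T = (1.245 − 1) × 100% = 24.5%.

24.5%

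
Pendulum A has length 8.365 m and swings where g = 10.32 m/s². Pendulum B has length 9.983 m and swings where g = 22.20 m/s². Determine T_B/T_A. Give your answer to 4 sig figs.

0.7448

T = 2π√(L/g), so T_B/T_A = √((L_B/g_B)/(L_A/g_A)) = √((9.983/22.20)/(8.365/10.32)) = 0.7448.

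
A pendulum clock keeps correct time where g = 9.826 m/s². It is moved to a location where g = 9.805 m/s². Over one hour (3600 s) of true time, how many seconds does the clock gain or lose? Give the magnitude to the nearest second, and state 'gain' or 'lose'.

The clock's period scales as T ∝ 1/√g, so T'/T = √(9.826/9.805) = 1.00107.
In 3600 s of true time the clock registers 3600/1.00107 = 3596.2 s, so it loses 4 s.

lose 4 s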